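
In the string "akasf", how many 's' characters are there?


Input string: 'akasf'
Target character: 's'
Scan each position: s[3]='s'
Matches found at indices: 3
Total: 1


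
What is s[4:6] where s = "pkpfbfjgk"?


Input string: 'pkpfbfjgk'
Operation: slice [4:6]
Extract characters: s[4]='b', s[5]='f'
Result: bf


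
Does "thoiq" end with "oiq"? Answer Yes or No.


Input string: 'thoiq'
Suffix to check: 'oiq'
Last 3 characters of input: 'oiq'
Match: True
Result: Yes


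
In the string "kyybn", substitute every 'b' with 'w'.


Input string: 'kyybn'
Operation: replace 'b' with 'w'
Positions of 'b': 3
After replacement: kyywn


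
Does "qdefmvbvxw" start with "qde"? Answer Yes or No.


Input string: 'qdefmvbvxw'
Prefix to check: 'qde'
First 3 characters of input: 'qde'
Match: True
Result: Yes


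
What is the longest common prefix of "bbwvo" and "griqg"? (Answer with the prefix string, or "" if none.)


String 1: 'bbwvo'
String 2: 'griqg'
Compare position by position:
pos 0: 'b' vs 'g' differ -> stop
Longest common prefix: "" (length 0)


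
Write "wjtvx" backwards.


Input string: 'wjtvx'
Operation: reverse character order
Original order: 'w' -> 'j' -> 't' -> 'v' -> 'x'
Reversed order: 'x' -> 'v' -> 't' -> 'j' -> 'w'
Result: xvtjw


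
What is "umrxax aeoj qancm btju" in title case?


Input string: 'umrxax aeoj qancm btju'
Operation: capitalize first letter of each word
Word transformations: 'umrxax'->'Umrxax', 'aeoj'->'Aeoj', 'qancm'->'Qancm', 'btju'->'Btju'
Result: Umrxax Aeoj Qancm Btju


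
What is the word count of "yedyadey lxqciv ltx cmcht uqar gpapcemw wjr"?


Input string: 'yedyadey lxqciv ltx cmcht uqar gpapcemw wjr'
Operation: split by spaces
Words found: 'yedyadey', 'lxqciv', 'ltx', 'cmcht', 'uqar', 'gpapcemw', 'wjr'
Word count: 7


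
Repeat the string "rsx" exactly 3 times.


Input string: 'rsx'
Operation: repeat 3 times
Concatenation: 'rsx' + 'rsx' + 'rsx'
Result: rsxrsxrsx


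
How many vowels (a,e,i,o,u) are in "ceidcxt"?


Input string: 'ceidcxt'
Operation: count vowels (a, e, i, o, u)
Scan: s[0]='c', s[1]='e' (vowel), s[2]='i' (vowel), s[3]='d', s[4]='c', s[5]='x', s[6]='t'
Vowels found: 2
Result: 2


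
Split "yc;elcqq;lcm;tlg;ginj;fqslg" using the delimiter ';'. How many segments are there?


Input string: 'yc;elcqq;lcm;tlg;ginj;fqslg'
Delimiter: ';'
Split result: 'yc', 'elcqq', 'lcm', 'tlg', 'ginj', 'fqslg'
Number of parts: 6


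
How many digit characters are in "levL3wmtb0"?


Input string: 'levL3wmtb0'
Operation: count digit characters (0-9)
Scan: 'l', 'e', 'v', 'L', '3'(digit), 'w', 'm', 't', 'b', '0'(digit)
Digits found: 2
Result: 2


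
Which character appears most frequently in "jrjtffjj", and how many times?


Input: 'jrjtffjj'
Operation: tally each character
Counts: 'f':2, 'j':4, 'r':1, 't':1
Maximum: 'j' appears 4 times


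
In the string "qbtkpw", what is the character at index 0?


Input string: 'qbtkpw'
Operation: get character at index 0
Index mapping: s[0]='q'
Result: 'q'


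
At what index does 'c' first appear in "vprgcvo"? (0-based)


Input string: 'vprgcvo'
Target: 'c'
Scanning left to right: s[0]='v', s[1]='p', s[2]='r', s[3]='g', s[4]='c'
First match at index: 4


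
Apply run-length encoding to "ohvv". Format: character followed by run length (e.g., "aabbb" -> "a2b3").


Input: 'ohvv'
Operation: identify consecutive runs
Runs: 'o' -> o1, 'h' -> h1, 'vv' -> v2
Encoded: o1h1v2


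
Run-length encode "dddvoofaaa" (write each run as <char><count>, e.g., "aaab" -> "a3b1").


Input: 'dddvoofaaa'
Operation: identify consecutive runs
Runs: 'ddd' -> d3, 'v' -> v1, 'oo' -> o2, 'f' -> f1, 'aaa' -> a3
Encoded: d3v1o2f1a3


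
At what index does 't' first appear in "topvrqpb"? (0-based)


Input string: 'topvrqpb'
Target: 't'
Scanning left to right: s[0]='t'
First match at index: 0


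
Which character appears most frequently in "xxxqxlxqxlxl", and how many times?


Input: 'xxxqxlxqxlxl'
Operation: tally each character
Counts: 'l':3, 'q':2, 'x':7
Maximum: 'x' appears 7 times


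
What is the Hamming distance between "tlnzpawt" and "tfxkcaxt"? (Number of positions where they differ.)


String 1: 'tlnzpawt'
String 2: 'tfxkcaxt'
Compare each position: pos 0: 't'=='t', pos 1: 'l'!='f', pos 2: 'n'!='x', pos 3: 'z'!='k', pos 4: 'p'!='c', pos 5: 'a'=='a', pos 6: 'w'!='x', pos 7: 't'=='t'
Differing positions: 5
Hamming distance: 5


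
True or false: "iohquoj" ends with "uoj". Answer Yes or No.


Input string: 'iohquoj'
Suffix to check: 'uoj'
Last 3 characters of input: 'uoj'
Match: True
Result: Yes


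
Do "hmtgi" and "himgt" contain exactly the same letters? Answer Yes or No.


String 1: 'hmtgi' -> sorted: 'ghimt'
String 2: 'himgt' -> sorted: 'ghimt'
Compare sorted forms: 'ghimt' == 'ghimt'
Anagram: Yes


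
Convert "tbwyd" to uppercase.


Input string: 'tbwyd'
Operation: convert each letter to uppercase
Mapping: 't'->'T', 'b'->'B', 'w'->'W', 'y'->'Y', 'd'->'D'
Result: TBWYD


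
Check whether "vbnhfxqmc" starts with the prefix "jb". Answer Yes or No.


Input string: 'vbnhfxqmc'
Prefix to check: 'jb'
First 2 characters of input: 'vb'
Match: False
Result: No


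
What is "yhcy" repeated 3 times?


Input string: 'yhcy'
Operation: repeat 3 times
Concatenation: 'yhcy' + 'yhcy' + 'yhcy'
Result: yhcyyhcyyhcy


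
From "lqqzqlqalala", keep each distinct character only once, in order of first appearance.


Input: 'lqqzqlqalala'
Operation: keep first occurrence of each character
Scan: s[0]='l' new -> keep; s[1]='q' new -> keep; s[2]='q' seen -> skip; s[3]='z' new -> keep; s[4]='q' seen -> skip; s[5]='l' seen -> skip; s[6]='q' seen -> skip; s[7]='a' new -> keep; s[8]='l' seen -> skip; s[9]='a' seen -> skip; s[10]='l' seen -> skip; s[11]='a' seen -> skip
Result: lqza


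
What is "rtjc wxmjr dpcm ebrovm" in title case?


Input string: 'rtjc wxmjr dpcm ebrovm'
Operation: capitalize first letter of each word
Word transformations: 'rtjc'->'Rtjc', 'wxmjr'->'Wxmjr', 'dpcm'->'Dpcm', 'ebrovm'->'Ebrovm'
Result: Rtjc Wxmjr Dpcm Ebrovm


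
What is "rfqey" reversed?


Input string: 'rfqey'
Operation: reverse character order
Original order: 'r' -> 'f' -> 'q' -> 'e' -> 'y'
Reversed order: 'y' -> 'e' -> 'q' -> 'f' -> 'r'
Result: yeqfr


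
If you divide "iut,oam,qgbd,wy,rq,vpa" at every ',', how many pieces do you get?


Input string: 'iut,oam,qgbd,wy,rq,vpa'
Delimiter: ','
Split result: 'iut', 'oam', 'qgbd', 'wy', 'rq', 'vpa'
Number of parts: 6


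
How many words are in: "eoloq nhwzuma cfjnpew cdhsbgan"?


Input string: 'eoloq nhwzuma cfjnpew cdhsbgan'
Operation: split by spaces
Words found: 'eoloq', 'nhwzuma', 'cfjnpew', 'cdhsbgan'
Word count: 4


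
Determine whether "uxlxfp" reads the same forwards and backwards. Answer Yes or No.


Input string: 'uxlxfp'
Reversed: 'pfxlxu'
Compare pairs: s[0]='u' vs s[5]='p' (mismatch), s[1]='x' vs s[4]='f' (mismatch), s[2]='l' vs s[3]='x' (mismatch)
Palindrome: No


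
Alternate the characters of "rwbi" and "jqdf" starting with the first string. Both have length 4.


String 1: 'rwbi'
String 2: 'jqdf'
Operation: alternate characters
Pairs: 'r'+'j', 'w'+'q', 'b'+'d', 'i'+'f'
Result: rjwqbdif


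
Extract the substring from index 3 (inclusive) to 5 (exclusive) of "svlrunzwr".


Input string: 'svlrunzwr'
Operation: slice [3:5]
Extract characters: s[3]='r', s[4]='u'
Result: ru


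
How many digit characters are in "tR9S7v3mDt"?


Input string: 'tR9S7v3mDt'
Operation: count digit characters (0-9)
Scan: 't', 'R', '9'(digit), 'S', '7'(digit), 'v', '3'(digit), 'm', 'D', 't'
Digits found: 3
Result: 3


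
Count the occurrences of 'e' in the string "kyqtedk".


Input string: 'kyqtedk'
Target character: 'e'
Scan each position: s[4]='e'
Matches found at indices: 4
Total: 1


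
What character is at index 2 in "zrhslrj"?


Input string: 'zrhslrj'
Operation: get character at index 2
Index mapping: s[0]='z', s[1]='r', s[2]='h'
Result: 'h'


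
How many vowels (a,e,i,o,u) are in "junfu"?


Input string: 'junfu'
Operation: count vowels (a, e, i, o, u)
Scan: s[0]='j', s[1]='u' (vowel), s[2]='n', s[3]='f', s[4]='u' (vowel)
Vowels found: 2
Result: 2


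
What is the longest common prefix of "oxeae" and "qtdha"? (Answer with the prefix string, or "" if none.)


String 1: 'oxeae'
String 2: 'qtdha'
Compare position by position:
pos 0: 'o' vs 'q' differ -> stop
Longest common prefix: "" (length 0)


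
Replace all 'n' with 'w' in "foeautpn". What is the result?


Input string: 'foeautpn'
Operation: replace 'n' with 'w'
Positions of 'n': 7
After replacement: foeautpw


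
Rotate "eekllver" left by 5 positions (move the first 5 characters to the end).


Input: 'eekllver', shift = 5
Operation: split at index 5 and swap parts
Front part s[0:5] = 'eekll'
Back part s[5:] = 'ver'
Rotated = back + front = 'ver' + 'eekll'
Result: vereekll


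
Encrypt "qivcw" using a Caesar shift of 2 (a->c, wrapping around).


Input: 'qivcw', shift = 2
Operation: for each letter, (position + 2) mod 26
Mapping: 'q'(16+2=18)->'s', 'i'(8+2=10)->'k', 'v'(21+2=23)->'x', 'c'(2+2=4)->'e', 'w'(22+2=24)->'y'
Result: skxey


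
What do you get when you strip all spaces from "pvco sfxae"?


Input string: 'pvco sfxae'
Operation: remove all spaces
Words: 'pvco', 'sfxae'
Join without spaces: pvcosfxae


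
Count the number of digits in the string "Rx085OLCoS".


Input string: 'Rx085OLCoS'
Operation: count digit characters (0-9)
Scan: 'R', 'x', '0'(digit), '8'(digit), '5'(digit), 'O', 'L', 'C', 'o', 'S'
Digits found: 3
Result: 3


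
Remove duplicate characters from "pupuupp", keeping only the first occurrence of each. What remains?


Input: 'pupuupp'
Operation: keep first occurrence of each character
Scan: s[0]='p' new -> keep; s[1]='u' new -> keep; s[2]='p' seen -> skip; s[3]='u' seen -> skip; s[4]='u' seen -> skip; s[5]='p' seen -> skip; s[6]='p' seen -> skip
Result: pu


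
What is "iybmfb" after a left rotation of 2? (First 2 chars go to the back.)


Input: 'iybmfb', shift = 2
Operation: split at index 2 and swap parts
Front part s[0:2] = 'iy'
Back part s[2:] = 'bmfb'
Rotated = back + front = 'bmfb' + 'iy'
Result: bmfbiy


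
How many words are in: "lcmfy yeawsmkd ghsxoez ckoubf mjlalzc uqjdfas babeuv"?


Input string: 'lcmfy yeawsmkd ghsxoez ckoubf mjlalzc uqjdfas babeuv'
Operation: split by spaces
Words found: 'lcmfy', 'yeawsmkd', 'ghsxoez', 'ckoubf', 'mjlalzc', 'uqjdfas', 'babeuv'
Word count: 7


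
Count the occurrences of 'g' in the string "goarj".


Input string: 'goarj'
Target character: 'g'
Scan each position: s[0]='g'
Matches found at indices: 0
Total: 1


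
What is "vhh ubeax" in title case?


Input string: 'vhh ubeax'
Operation: capitalize first letter of each word
Word transformations: 'vhh'->'Vhh', 'ubeax'->'Ubeax'
Result: Vhh Ubeax


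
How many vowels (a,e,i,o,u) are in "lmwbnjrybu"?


Input string: 'lmwbnjrybu'
Operation: count vowels (a, e, i, o, u)
Scan: s[0]='l', s[1]='m', s[2]='w', s[3]='b', s[4]='n', s[5]='j', s[6]='r', s[7]='y', s[8]='b', s[9]='u' (vowel)
Vowels found: 1
Result: 1


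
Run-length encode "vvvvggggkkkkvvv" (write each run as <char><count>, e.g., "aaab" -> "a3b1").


Input: 'vvvvggggkkkkvvv'
Operation: identify consecutive runs
Runs: 'vvvv' -> v4, 'gggg' -> g4, 'kkkk' -> k4, 'vvv' -> v3
Encoded: v4g4k4v3


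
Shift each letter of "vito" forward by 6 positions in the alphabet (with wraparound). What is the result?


Input: 'vito', shift = 6
Operation: for each letter, (position + 6) mod 26
Mapping: 'v'(21+6=27, 27 mod 26=1)->'b', 'i'(8+6=14)->'o', 't'(19+6=25)->'z', 'o'(14+6=20)->'u'
Result: bozu


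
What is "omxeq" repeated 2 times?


Input string: 'omxeq'
Operation: repeat 2 times
Concatenation: 'omxeq' + 'omxeq'
Result: omxeqomxeq


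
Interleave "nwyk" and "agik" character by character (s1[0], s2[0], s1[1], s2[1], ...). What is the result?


String 1: 'nwyk'
String 2: 'agik'
Operation: alternate characters
Pairs: 'n'+'a', 'w'+'g', 'y'+'i', 'k'+'k'
Result: nawgyikk


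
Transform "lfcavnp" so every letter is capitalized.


Input string: 'lfcavnp'
Operation: convert each letter to uppercase
Mapping: 'l'->'L', 'f'->'F', 'c'->'C', 'a'->'A', 'v'->'V', 'n'->'N', 'p'->'P'
Result: LFCAVNP


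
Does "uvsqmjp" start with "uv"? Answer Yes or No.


Input string: 'uvsqmjp'
Prefix to check: 'uv'
First 2 characters of input: 'uv'
Match: True
Result: Yes


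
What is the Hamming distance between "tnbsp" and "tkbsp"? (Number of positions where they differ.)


String 1: 'tnbsp'
String 2: 'tkbsp'
Compare each position: pos 0: 't'=='t', pos 1: 'n'!='k', pos 2: 'b'=='b', pos 3: 's'=='s', pos 4: 'p'=='p'
Differing positions: 1
Hamming distance: 1


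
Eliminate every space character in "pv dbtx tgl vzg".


Input string: 'pv dbtx tgl vzg'
Operation: remove all spaces
Words: 'pv', 'dbtx', 'tgl', 'vzg'
Join without spaces: pvdbtxtglvzg


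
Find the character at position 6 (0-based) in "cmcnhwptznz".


Input string: 'cmcnhwptznz'
Operation: get character at index 6
Index mapping: s[0]='c', s[1]='m', s[2]='c', s[3]='n', s[4]='h', s[5]='w', s[6]='p'
Result: 'p'


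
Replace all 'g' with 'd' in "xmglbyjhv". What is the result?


Input string: 'xmglbyjhv'
Operation: replace 'g' with 'd'
Positions of 'g': 2
After replacement: xmdlbyjhv


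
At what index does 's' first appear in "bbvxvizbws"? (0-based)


Input string: 'bbvxvizbws'
Target: 's'
Scanning left to right: s[0]='b', s[1]='b', s[2]='v', s[3]='x', s[4]='v', s[5]='i', s[6]='z', s[7]='b', s[8]='w', s[9]='s'
First match at index: 9


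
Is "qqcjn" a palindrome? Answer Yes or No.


Input string: 'qqcjn'
Reversed: 'njcqq'
Compare pairs: s[0]='q' vs s[4]='n' (mismatch), s[1]='q' vs s[3]='j' (mismatch)
Palindrome: No


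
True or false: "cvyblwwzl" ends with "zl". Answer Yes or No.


Input string: 'cvyblwwzl'
Suffix to check: 'zl'
Last 2 characters of input: 'zl'
Match: True
Result: Yes


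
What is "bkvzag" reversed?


Input string: 'bkvzag'
Operation: reverse character order
Original order: 'b' -> 'k' -> 'v' -> 'z' -> 'a' -> 'g'
Reversed order: 'g' -> 'a' -> 'z' -> 'v' -> 'k' -> 'b'
Result: gazvkb


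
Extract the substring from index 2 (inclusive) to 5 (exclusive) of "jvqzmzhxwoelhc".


Input string: 'jvqzmzhxwoelhc'
Operation: slice [2:5]
Extract characters: s[2]='q', s[3]='z', s[4]='m'
Result: qzm


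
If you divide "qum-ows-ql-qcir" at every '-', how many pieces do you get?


Input string: 'qum-ows-ql-qcir'
Delimiter: '-'
Split result: 'qum', 'ows', 'ql', 'qcir'
Number of parts: 4


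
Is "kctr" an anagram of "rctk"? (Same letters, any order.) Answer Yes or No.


String 1: 'rctk' -> sorted: 'ckrt'
String 2: 'kctr' -> sorted: 'ckrt'
Compare sorted forms: 'ckrt' == 'ckrt'
Anagram: Yes


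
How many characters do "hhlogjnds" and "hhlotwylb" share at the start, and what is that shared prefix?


String 1: 'hhlogjnds'
String 2: 'hhlotwylb'
Compare position by position:
pos 0: 'h' vs 'h' match
pos 1: 'h' vs 'h' match
pos 2: 'l' vs 'l' match
pos 3: 'o' vs 'o' match
pos 4: 'g' vs 't' differ -> stop
Longest common prefix: "hhlo" (length 4)


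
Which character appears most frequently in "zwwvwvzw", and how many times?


Input: 'zwwvwvzw'
Operation: tally each character
Counts: 'v':2, 'w':4, 'z':2
Maximum: 'w' appears 4 times


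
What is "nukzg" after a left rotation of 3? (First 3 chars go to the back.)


Input: 'nukzg', shift = 3
Operation: split at index 3 and swap parts
Front part s[0:3] = 'nuk'
Back part s[3:] = 'zg'
Rotated = back + front = 'zg' + 'nuk'
Result: zgnuk


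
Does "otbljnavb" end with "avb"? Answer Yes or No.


Input string: 'otbljnavb'
Suffix to check: 'avb'
Last 3 characters of input: 'avb'
Match: True
Result: Yes


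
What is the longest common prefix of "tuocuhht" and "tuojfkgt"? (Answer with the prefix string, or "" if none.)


String 1: 'tuocuhht'
String 2: 'tuojfkgt'
Compare position by position:
pos 0: 't' vs 't' match
pos 1: 'u' vs 'u' match
pos 2: 'o' vs 'o' match
pos 3: 'c' vs 'j' differ -> stop
Longest common prefix: "tuo" (length 3)


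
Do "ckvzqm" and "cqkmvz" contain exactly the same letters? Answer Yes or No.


String 1: 'ckvzqm' -> sorted: 'ckmqvz'
String 2: 'cqkmvz' -> sorted: 'ckmqvz'
Compare sorted forms: 'ckmqvz' == 'ckmqvz'
Anagram: Yes


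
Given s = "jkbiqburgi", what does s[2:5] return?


Input string: 'jkbiqburgi'
Operation: slice [2:5]
Extract characters: s[2]='b', s[3]='i', s[4]='q'
Result: biq


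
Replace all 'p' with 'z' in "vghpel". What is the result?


Input string: 'vghpel'
Operation: replace 'p' with 'z'
Positions of 'p': 3
After replacement: vghzel


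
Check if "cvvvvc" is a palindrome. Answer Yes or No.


Input string: 'cvvvvc'
Reversed: 'cvvvvc'
Compare pairs: s[0]='c' vs s[5]='c' (match), s[1]='v' vs s[4]='v' (match), s[2]='v' vs s[3]='v' (match)
Palindrome: Yes


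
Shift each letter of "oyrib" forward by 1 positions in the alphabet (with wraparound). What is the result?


Input: 'oyrib', shift = 1
Operation: for each letter, (position + 1) mod 26
Mapping: 'o'(14+1=15)->'p', 'y'(24+1=25)->'z', 'r'(17+1=18)->'s', 'i'(8+1=9)->'j', 'b'(1+1=2)->'c'
Result: pzsjc


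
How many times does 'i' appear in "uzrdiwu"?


Input string: 'uzrdiwu'
Target character: 'i'
Scan each position: s[4]='i'
Matches found at indices: 4
Total: 1


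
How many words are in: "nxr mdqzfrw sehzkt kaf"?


Input string: 'nxr mdqzfrw sehzkt kaf'
Operation: split by spaces
Words found: 'nxr', 'mdqzfrw', 'sehzkt', 'kaf'
Word count: 4


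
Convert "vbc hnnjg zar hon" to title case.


Input string: 'vbc hnnjg zar hon'
Operation: capitalize first letter of each word
Word transformations: 'vbc'->'Vbc', 'hnnjg'->'Hnnjg', 'zar'->'Zar', 'hon'->'Hon'
Result: Vbc Hnnjg Zar Hon


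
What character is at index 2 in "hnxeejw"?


Input string: 'hnxeejw'
Operation: get character at index 2
Index mapping: s[0]='h', s[1]='n', s[2]='x'
Result: 'x'


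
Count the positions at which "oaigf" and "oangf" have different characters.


String 1: 'oaigf'
String 2: 'oangf'
Compare each position: pos 0: 'o'=='o', pos 1: 'a'=='a', pos 2: 'i'!='n', pos 3: 'g'=='g', pos 4: 'f'=='f'
Differing positions: 1
Hamming distance: 1


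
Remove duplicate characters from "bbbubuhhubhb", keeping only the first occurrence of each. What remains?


Input: 'bbbubuhhubhb'
Operation: keep first occurrence of each character
Scan: s[0]='b' new -> keep; s[1]='b' seen -> skip; s[2]='b' seen -> skip; s[3]='u' new -> keep; s[4]='b' seen -> skip; s[5]='u' seen -> skip; s[6]='h' new -> keep; s[7]='h' seen -> skip; s[8]='u' seen -> skip; s[9]='b' seen -> skip; s[10]='h' seen -> skip; s[11]='b' seen -> skip
Result: buh


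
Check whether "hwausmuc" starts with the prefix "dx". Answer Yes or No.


Input string: 'hwausmuc'
Prefix to check: 'dx'
First 2 characters of input: 'hw'
Match: False
Result: No


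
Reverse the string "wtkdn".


Input string: 'wtkdn'
Operation: reverse character order
Original order: 'w' -> 't' -> 'k' -> 'd' -> 'n'
Reversed order: 'n' -> 'd' -> 'k' -> 't' -> 'w'
Result: ndktw


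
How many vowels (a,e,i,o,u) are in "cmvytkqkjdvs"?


Input string: 'cmvytkqkjdvs'
Operation: count vowels (a, e, i, o, u)
Scan: s[0]='c', s[1]='m', s[2]='v', s[3]='y', s[4]='t', s[5]='k', s[6]='q', s[7]='k', s[8]='j', s[9]='d', s[10]='v', s[11]='s'
Vowels found: 0
Result: 0


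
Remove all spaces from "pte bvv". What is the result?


Input string: 'pte bvv'
Operation: remove all spaces
Words: 'pte', 'bvv'
Join without spaces: ptebvv


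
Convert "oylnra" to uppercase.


Input string: 'oylnra'
Operation: convert each letter to uppercase
Mapping: 'o'->'O', 'y'->'Y', 'l'->'L', 'n'->'N', 'r'->'R', 'a'->'A'
Result: OYLNRA


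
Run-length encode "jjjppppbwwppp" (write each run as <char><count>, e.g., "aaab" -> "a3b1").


Input: 'jjjppppbwwppp'
Operation: identify consecutive runs
Runs: 'jjj' -> j3, 'pppp' -> p4, 'b' -> b1, 'ww' -> w2, 'ppp' -> p3
Encoded: j3p4b1w2p3


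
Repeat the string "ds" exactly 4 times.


Input string: 'ds'
Operation: repeat 4 times
Concatenation: 'ds' + 'ds' + 'ds' + 'ds'
Result: dsdsdsds


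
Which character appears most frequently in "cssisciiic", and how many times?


Input: 'cssisciiic'
Operation: tally each character
Counts: 'c':3, 'i':4, 's':3
Maximum: 'i' appears 4 times


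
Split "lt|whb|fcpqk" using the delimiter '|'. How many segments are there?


Input string: 'lt|whb|fcpqk'
Delimiter: '|'
Split result: 'lt', 'whb', 'fcpqk'
Number of parts: 3


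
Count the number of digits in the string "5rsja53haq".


Input string: '5rsja53haq'
Operation: count digit characters (0-9)
Scan: '5'(digit), 'r', 's', 'j', 'a', '5'(digit), '3'(digit), 'h', 'a', 'q'
Digits found: 3
Result: 3


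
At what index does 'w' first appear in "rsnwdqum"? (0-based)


Input string: 'rsnwdqum'
Target: 'w'
Scanning left to right: s[0]='r', s[1]='s', s[2]='n', s[3]='w'
First match at index: 3


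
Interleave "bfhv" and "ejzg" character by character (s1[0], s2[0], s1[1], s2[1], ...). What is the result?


String 1: 'bfhv'
String 2: 'ejzg'
Operation: alternate characters
Pairs: 'b'+'e', 'f'+'j', 'h'+'z', 'v'+'g'
Result: befjhzvg


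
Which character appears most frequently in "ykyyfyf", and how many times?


Input: 'ykyyfyf'
Operation: tally each character
Counts: 'f':2, 'k':1, 'y':4
Maximum: 'y' appears 4 times


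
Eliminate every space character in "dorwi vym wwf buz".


Input string: 'dorwi vym wwf buz'
Operation: remove all spaces
Words: 'dorwi', 'vym', 'wwf', 'buz'
Join without spaces: dorwivymwwfbuz


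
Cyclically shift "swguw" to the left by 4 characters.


Input: 'swguw', shift = 4
Operation: split at index 4 and swap parts
Front part s[0:4] = 'swgu'
Back part s[4:] = 'w'
Rotated = back + front = 'w' + 'swgu'
Result: wswgu


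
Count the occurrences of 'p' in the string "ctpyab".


Input string: 'ctpyab'
Target character: 'p'
Scan each position: s[2]='p'
Matches found at indices: 2
Total: 1


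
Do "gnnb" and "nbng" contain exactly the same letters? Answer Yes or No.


String 1: 'gnnb' -> sorted: 'bgnn'
String 2: 'nbng' -> sorted: 'bgnn'
Compare sorted forms: 'bgnn' == 'bgnn'
Anagram: Yes


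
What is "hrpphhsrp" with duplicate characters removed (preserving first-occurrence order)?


Input: 'hrpphhsrp'
Operation: keep first occurrence of each character
Scan: s[0]='h' new -> keep; s[1]='r' new -> keep; s[2]='p' new -> keep; s[3]='p' seen -> skip; s[4]='h' seen -> skip; s[5]='h' seen -> skip; s[6]='s' new -> keep; s[7]='r' seen -> skip; s[8]='p' seen -> skip
Result: hrps


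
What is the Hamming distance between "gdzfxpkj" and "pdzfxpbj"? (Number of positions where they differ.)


String 1: 'gdzfxpkj'
String 2: 'pdzfxpbj'
Compare each position: pos 0: 'g'!='p', pos 1: 'd'=='d', pos 2: 'z'=='z', pos 3: 'f'=='f', pos 4: 'x'=='x', pos 5: 'p'=='p', pos 6: 'k'!='b', pos 7: 'j'=='j'
Differing positions: 2
Hamming distance: 2


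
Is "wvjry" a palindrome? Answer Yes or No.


Input string: 'wvjry'
Reversed: 'yrjvw'
Compare pairs: s[0]='w' vs s[4]='y' (mismatch), s[1]='v' vs s[3]='r' (mismatch)
Palindrome: No


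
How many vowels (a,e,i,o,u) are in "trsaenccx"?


Input string: 'trsaenccx'
Operation: count vowels (a, e, i, o, u)
Scan: s[0]='t', s[1]='r', s[2]='s', s[3]='a' (vowel), s[4]='e' (vowel), s[5]='n', s[6]='c', s[7]='c', s[8]='x'
Vowels found: 2
Result: 2


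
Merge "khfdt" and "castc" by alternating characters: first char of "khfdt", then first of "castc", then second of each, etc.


String 1: 'khfdt'
String 2: 'castc'
Operation: alternate characters
Pairs: 'k'+'c', 'h'+'a', 'f'+'s', 'd'+'t', 't'+'c'
Result: kchafsdttc


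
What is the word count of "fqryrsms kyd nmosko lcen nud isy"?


Input string: 'fqryrsms kyd nmosko lcen nud isy'
Operation: split by spaces
Words found: 'fqryrsms', 'kyd', 'nmosko', 'lcen', 'nud', 'isy'
Word count: 6


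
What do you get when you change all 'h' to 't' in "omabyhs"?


Input string: 'omabyhs'
Operation: replace 'h' with 't'
Positions of 'h': 5
After replacement: omabyts


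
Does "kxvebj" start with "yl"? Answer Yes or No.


Input string: 'kxvebj'
Prefix to check: 'yl'
First 2 characters of input: 'kx'
Match: False
Result: No


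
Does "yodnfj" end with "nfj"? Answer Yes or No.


Input string: 'yodnfj'
Suffix to check: 'nfj'
Last 3 characters of input: 'nfj'
Match: True
Result: Yes


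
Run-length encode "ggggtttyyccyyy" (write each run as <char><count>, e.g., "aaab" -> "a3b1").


Input: 'ggggtttyyccyyy'
Operation: identify consecutive runs
Runs: 'gggg' -> g4, 'ttt' -> t3, 'yy' -> y2, 'cc' -> c2, 'yyy' -> y3
Encoded: g4t3y2c2y3


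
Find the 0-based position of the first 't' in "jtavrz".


Input string: 'jtavrz'
Target: 't'
Scanning left to right: s[0]='j', s[1]='t'
First match at index: 1


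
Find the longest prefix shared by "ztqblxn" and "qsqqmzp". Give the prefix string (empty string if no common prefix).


String 1: 'ztqblxn'
String 2: 'qsqqmzp'
Compare position by position:
pos 0: 'z' vs 'q' differ -> stop
Longest common prefix: "" (length 0)


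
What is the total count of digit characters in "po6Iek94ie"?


Input string: 'po6Iek94ie'
Operation: count digit characters (0-9)
Scan: 'p', 'o', '6'(digit), 'I', 'e', 'k', '9'(digit), '4'(digit), 'i', 'e'
Digits found: 3
Result: 3


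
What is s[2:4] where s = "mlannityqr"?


Input string: 'mlannityqr'
Operation: slice [2:4]
Extract characters: s[2]='a', s[3]='n'
Result: an


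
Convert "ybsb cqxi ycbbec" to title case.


Input string: 'ybsb cqxi ycbbec'
Operation: capitalize first letter of each word
Word transformations: 'ybsb'->'Ybsb', 'cqxi'->'Cqxi', 'ycbbec'->'Ycbbec'
Result: Ybsb Cqxi Ycbbec


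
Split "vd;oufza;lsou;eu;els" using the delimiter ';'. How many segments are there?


Input string: 'vd;oufza;lsou;eu;els'
Delimiter: ';'
Split result: 'vd', 'oufza', 'lsou', 'eu', 'els'
Number of parts: 5


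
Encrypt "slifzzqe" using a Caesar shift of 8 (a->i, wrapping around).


Input: 'slifzzqe', shift = 8
Operation: for each letter, (position + 8) mod 26
Mapping: 's'(18+8=26, 26 mod 26=0)->'a', 'l'(11+8=19)->'t', 'i'(8+8=16)->'q', 'f'(5+8=13)->'n', 'z'(25+8=33, 33 mod 26=7)->'h', 'z'(25+8=33, 33 mod 26=7)->'h', 'q'(16+8=24)->'y', 'e'(4+8=12)->'m'
Result: atqnhhym


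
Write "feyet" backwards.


Input string: 'feyet'
Operation: reverse character order
Original order: 'f' -> 'e' -> 'y' -> 'e' -> 't'
Reversed order: 't' -> 'e' -> 'y' -> 'e' -> 'f'
Result: teyef


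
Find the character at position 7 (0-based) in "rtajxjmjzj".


Input string: 'rtajxjmjzj'
Operation: get character at index 7
Index mapping: s[0]='r', s[1]='t', s[2]='a', s[3]='j', s[4]='x', s[5]='j', s[6]='m', s[7]='j'
Result: 'j'


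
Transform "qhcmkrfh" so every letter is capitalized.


Input string: 'qhcmkrfh'
Operation: convert each letter to uppercase
Mapping: 'q'->'Q', 'h'->'H', 'c'->'C', 'm'->'M', 'k'->'K', 'r'->'R', 'f'->'F', 'h'->'H'
Result: QHCMKRFH


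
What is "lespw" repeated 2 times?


Input string: 'lespw'
Operation: repeat 2 times
Concatenation: 'lespw' + 'lespw'
Result: lespwlespw


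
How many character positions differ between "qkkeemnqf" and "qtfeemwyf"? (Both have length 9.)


String 1: 'qkkeemnqf'
String 2: 'qtfeemwyf'
Compare each position: pos 0: 'q'=='q', pos 1: 'k'!='t', pos 2: 'k'!='f', pos 3: 'e'=='e', pos 4: 'e'=='e', pos 5: 'm'=='m', pos 6: 'n'!='w', pos 7: 'q'!='y', pos 8: 'f'=='f'
Differing positions: 4
Hamming distance: 4


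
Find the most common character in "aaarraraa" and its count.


Input: 'aaarraraa'
Operation: tally each character
Counts: 'a':6, 'r':3
Maximum: 'a' appears 6 times


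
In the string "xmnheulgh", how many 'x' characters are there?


Input string: 'xmnheulgh'
Target character: 'x'
Scan each position: s[0]='x'
Matches found at indices: 0
Total: 1


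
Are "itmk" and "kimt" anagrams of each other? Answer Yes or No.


String 1: 'itmk' -> sorted: 'ikmt'
String 2: 'kimt' -> sorted: 'ikmt'
Compare sorted forms: 'ikmt' == 'ikmt'
Anagram: Yes


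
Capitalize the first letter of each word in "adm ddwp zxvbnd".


Input string: 'adm ddwp zxvbnd'
Operation: capitalize first letter of each word
Word transformations: 'adm'->'Adm', 'ddwp'->'Ddwp', 'zxvbnd'->'Zxvbnd'
Result: Adm Ddwp Zxvbnd


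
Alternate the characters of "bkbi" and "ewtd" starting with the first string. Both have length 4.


String 1: 'bkbi'
String 2: 'ewtd'
Operation: alternate characters
Pairs: 'b'+'e', 'k'+'w', 'b'+'t', 'i'+'d'
Result: bekwbtid


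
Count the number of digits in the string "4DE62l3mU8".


Input string: '4DE62l3mU8'
Operation: count digit characters (0-9)
Scan: '4'(digit), 'D', 'E', '6'(digit), '2'(digit), 'l', '3'(digit), 'm', 'U', '8'(digit)
Digits found: 5
Result: 5


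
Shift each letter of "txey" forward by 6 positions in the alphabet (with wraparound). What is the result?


Input: 'txey', shift = 6
Operation: for each letter, (position + 6) mod 26
Mapping: 't'(19+6=25)->'z', 'x'(23+6=29, 29 mod 26=3)->'d', 'e'(4+6=10)->'k', 'y'(24+6=30, 30 mod 26=4)->'e'
Result: zdke


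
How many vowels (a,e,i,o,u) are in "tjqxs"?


Input string: 'tjqxs'
Operation: count vowels (a, e, i, o, u)
Scan: s[0]='t', s[1]='j', s[2]='q', s[3]='x', s[4]='s'
Vowels found: 0
Result: 0


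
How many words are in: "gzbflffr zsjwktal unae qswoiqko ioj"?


Input string: 'gzbflffr zsjwktal unae qswoiqko ioj'
Operation: split by spaces
Words found: 'gzbflffr', 'zsjwktal', 'unae', 'qswoiqko', 'ioj'
Word count: 5


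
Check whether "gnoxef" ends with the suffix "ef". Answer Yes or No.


Input string: 'gnoxef'
Suffix to check: 'ef'
Last 2 characters of input: 'ef'
Match: True
Result: Yes


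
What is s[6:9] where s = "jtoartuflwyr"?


Input string: 'jtoartuflwyr'
Operation: slice [6:9]
Extract characters: s[6]='u', s[7]='f', s[8]='l'
Result: ufl


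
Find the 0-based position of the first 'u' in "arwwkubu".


Input string: 'arwwkubu'
Target: 'u'
Scanning left to right: s[0]='a', s[1]='r', s[2]='w', s[3]='w', s[4]='k', s[5]='u'
First match at index: 5


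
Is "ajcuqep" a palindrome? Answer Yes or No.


Input string: 'ajcuqep'
Reversed: 'pequcja'
Compare pairs: s[0]='a' vs s[6]='p' (mismatch), s[1]='j' vs s[5]='e' (mismatch), s[2]='c' vs s[4]='q' (mismatch)
Palindrome: No


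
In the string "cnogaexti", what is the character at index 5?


Input string: 'cnogaexti'
Operation: get character at index 5
Index mapping: s[0]='c', s[1]='n', s[2]='o', s[3]='g', s[4]='a', s[5]='e'
Result: 'e'


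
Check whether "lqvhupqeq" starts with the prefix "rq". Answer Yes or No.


Input string: 'lqvhupqeq'
Prefix to check: 'rq'
First 2 characters of input: 'lq'
Match: False
Result: No


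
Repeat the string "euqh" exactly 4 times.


Input string: 'euqh'
Operation: repeat 4 times
Concatenation: 'euqh' + 'euqh' + 'euqh' + 'euqh'
Result: euqheuqheuqheuqh


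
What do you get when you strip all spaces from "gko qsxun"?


Input string: 'gko qsxun'
Operation: remove all spaces
Words: 'gko', 'qsxun'
Join without spaces: gkoqsxun


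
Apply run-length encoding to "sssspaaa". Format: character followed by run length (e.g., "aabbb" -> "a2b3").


Input: 'sssspaaa'
Operation: identify consecutive runs
Runs: 'ssss' -> s4, 'p' -> p1, 'aaa' -> a3
Encoded: s4p1a3


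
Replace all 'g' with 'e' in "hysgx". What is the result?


Input string: 'hysgx'
Operation: replace 'g' with 'e'
Positions of 'g': 3
After replacement: hysex


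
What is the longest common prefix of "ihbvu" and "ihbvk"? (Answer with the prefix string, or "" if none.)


String 1: 'ihbvu'
String 2: 'ihbvk'
Compare position by position:
pos 0: 'i' vs 'i' match
pos 1: 'h' vs 'h' match
pos 2: 'b' vs 'b' match
pos 3: 'v' vs 'v' match
pos 4: 'u' vs 'k' differ -> stop
Longest common prefix: "ihbv" (length 4)


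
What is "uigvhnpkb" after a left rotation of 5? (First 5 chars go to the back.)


Input: 'uigvhnpkb', shift = 5
Operation: split at index 5 and swap parts
Front part s[0:5] = 'uigvh'
Back part s[5:] = 'npkb'
Rotated = back + front = 'npkb' + 'uigvh'
Result: npkbuigvh


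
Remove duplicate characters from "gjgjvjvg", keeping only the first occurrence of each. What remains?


Input: 'gjgjvjvg'
Operation: keep first occurrence of each character
Scan: s[0]='g' new -> keep; s[1]='j' new -> keep; s[2]='g' seen -> skip; s[3]='j' seen -> skip; s[4]='v' new -> keep; s[5]='j' seen -> skip; s[6]='v' seen -> skip; s[7]='g' seen -> skip
Result: gjv


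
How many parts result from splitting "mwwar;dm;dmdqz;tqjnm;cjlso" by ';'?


Input string: 'mwwar;dm;dmdqz;tqjnm;cjlso'
Delimiter: ';'
Split result: 'mwwar', 'dm', 'dmdqz', 'tqjnm', 'cjlso'
Number of parts: 5


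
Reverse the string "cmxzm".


Input string: 'cmxzm'
Operation: reverse character order
Original order: 'c' -> 'm' -> 'x' -> 'z' -> 'm'
Reversed order: 'm' -> 'z' -> 'x' -> 'm' -> 'c'
Result: mzxmc


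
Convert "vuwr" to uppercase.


Input string: 'vuwr'
Operation: convert each letter to uppercase
Mapping: 'v'->'V', 'u'->'U', 'w'->'W', 'r'->'R'
Result: VUWR


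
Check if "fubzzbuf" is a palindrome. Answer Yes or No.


Input string: 'fubzzbuf'
Reversed: 'fubzzbuf'
Compare pairs: s[0]='f' vs s[7]='f' (match), s[1]='u' vs s[6]='u' (match), s[2]='b' vs s[5]='b' (match), s[3]='z' vs s[4]='z' (match)
Palindrome: Yes


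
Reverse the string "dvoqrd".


Input string: 'dvoqrd'
Operation: reverse character order
Original order: 'd' -> 'v' -> 'o' -> 'q' -> 'r' -> 'd'
Reversed order: 'd' -> 'r' -> 'q' -> 'o' -> 'v' -> 'd'
Result: drqovd


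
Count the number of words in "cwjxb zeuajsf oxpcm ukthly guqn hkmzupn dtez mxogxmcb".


Input string: 'cwjxb zeuajsf oxpcm ukthly guqn hkmzupn dtez mxogxmcb'
Operation: split by spaces
Words found: 'cwjxb', 'zeuajsf', 'oxpcm', 'ukthly', 'guqn', 'hkmzupn', 'dtez', 'mxogxmcb'
Word count: 8


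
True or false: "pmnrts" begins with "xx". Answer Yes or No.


Input string: 'pmnrts'
Prefix to check: 'xx'
First 2 characters of input: 'pm'
Match: False
Result: No


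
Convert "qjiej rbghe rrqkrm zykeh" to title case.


Input string: 'qjiej rbghe rrqkrm zykeh'
Operation: capitalize first letter of each word
Word transformations: 'qjiej'->'Qjiej', 'rbghe'->'Rbghe', 'rrqkrm'->'Rrqkrm', 'zykeh'->'Zykeh'
Result: Qjiej Rbghe Rrqkrm Zykeh


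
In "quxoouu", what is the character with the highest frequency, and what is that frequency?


Input: 'quxoouu'
Operation: tally each character
Counts: 'o':2, 'q':1, 'u':3, 'x':1
Maximum: 'u' appears 3 times


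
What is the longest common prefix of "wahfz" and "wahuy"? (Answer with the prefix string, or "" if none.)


String 1: 'wahfz'
String 2: 'wahuy'
Compare position by position:
pos 0: 'w' vs 'w' match
pos 1: 'a' vs 'a' match
pos 2: 'h' vs 'h' match
pos 3: 'f' vs 'u' differ -> stop
Longest common prefix: "wah" (length 3)


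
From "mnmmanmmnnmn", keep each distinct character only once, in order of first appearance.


Input: 'mnmmanmmnnmn'
Operation: keep first occurrence of each character
Scan: s[0]='m' new -> keep; s[1]='n' new -> keep; s[2]='m' seen -> skip; s[3]='m' seen -> skip; s[4]='a' new -> keep; s[5]='n' seen -> skip; s[6]='m' seen -> skip; s[7]='m' seen -> skip; s[8]='n' seen -> skip; s[9]='n' seen -> skip; s[10]='m' seen -> skip; s[11]='n' seen -> skip
Result: mna


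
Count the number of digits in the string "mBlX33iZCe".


Input string: 'mBlX33iZCe'
Operation: count digit characters (0-9)
Scan: 'm', 'B', 'l', 'X', '3'(digit), '3'(digit), 'i', 'Z', 'C', 'e'
Digits found: 2
Result: 2


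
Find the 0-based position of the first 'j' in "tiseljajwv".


Input string: 'tiseljajwv'
Target: 'j'
Scanning left to right: s[0]='t', s[1]='i', s[2]='s', s[3]='e', s[4]='l', s[5]='j'
First match at index: 5


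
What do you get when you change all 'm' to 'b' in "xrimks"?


Input string: 'xrimks'
Operation: replace 'm' with 'b'
Positions of 'm': 3
After replacement: xribks


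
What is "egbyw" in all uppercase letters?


Input string: 'egbyw'
Operation: convert each letter to uppercase
Mapping: 'e'->'E', 'g'->'G', 'b'->'B', 'y'->'Y', 'w'->'W'
Result: EGBYW


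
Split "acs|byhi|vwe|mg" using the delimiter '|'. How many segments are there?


Input string: 'acs|byhi|vwe|mg'
Delimiter: '|'
Split result: 'acs', 'byhi', 'vwe', 'mg'
Number of parts: 4


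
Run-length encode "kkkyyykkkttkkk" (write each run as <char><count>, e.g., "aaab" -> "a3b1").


Input: 'kkkyyykkkttkkk'
Operation: identify consecutive runs
Runs: 'kkk' -> k3, 'yyy' -> y3, 'kkk' -> k3, 'tt' -> t2, 'kkk' -> k3
Encoded: k3y3k3t2k3


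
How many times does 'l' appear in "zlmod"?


Input string: 'zlmod'
Target character: 'l'
Scan each position: s[1]='l'
Matches found at indices: 1
Total: 1


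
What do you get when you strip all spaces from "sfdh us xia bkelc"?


Input string: 'sfdh us xia bkelc'
Operation: remove all spaces
Words: 'sfdh', 'us', 'xia', 'bkelc'
Join without spaces: sfdhusxiabkelc


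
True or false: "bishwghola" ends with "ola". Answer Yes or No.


Input string: 'bishwghola'
Suffix to check: 'ola'
Last 3 characters of input: 'ola'
Match: True
Result: Yes


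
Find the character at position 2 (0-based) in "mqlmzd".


Input string: 'mqlmzd'
Operation: get character at index 2
Index mapping: s[0]='m', s[1]='q', s[2]='l'
Result: 'l'


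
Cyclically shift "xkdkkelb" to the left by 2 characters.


Input: 'xkdkkelb', shift = 2
Operation: split at index 2 and swap parts
Front part s[0:2] = 'xk'
Back part s[2:] = 'dkkelb'
Rotated = back + front = 'dkkelb' + 'xk'
Result: dkkelbxk


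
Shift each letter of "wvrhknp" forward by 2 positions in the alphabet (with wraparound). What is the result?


Input: 'wvrhknp', shift = 2
Operation: for each letter, (position + 2) mod 26
Mapping: 'w'(22+2=24)->'y', 'v'(21+2=23)->'x', 'r'(17+2=19)->'t', 'h'(7+2=9)->'j', 'k'(10+2=12)->'m', 'n'(13+2=15)->'p', 'p'(15+2=17)->'r'
Result: yxtjmpr


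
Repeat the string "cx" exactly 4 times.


Input string: 'cx'
Operation: repeat 4 times
Concatenation: 'cx' + 'cx' + 'cx' + 'cx'
Result: cxcxcxcx


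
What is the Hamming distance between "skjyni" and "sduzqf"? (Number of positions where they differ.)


String 1: 'skjyni'
String 2: 'sduzqf'
Compare each position: pos 0: 's'=='s', pos 1: 'k'!='d', pos 2: 'j'!='u', pos 3: 'y'!='z', pos 4: 'n'!='q', pos 5: 'i'!='f'
Differing positions: 5
Hamming distance: 5


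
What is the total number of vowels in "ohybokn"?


Input string: 'ohybokn'
Operation: count vowels (a, e, i, o, u)
Scan: s[0]='o' (vowel), s[1]='h', s[2]='y', s[3]='b', s[4]='o' (vowel), s[5]='k', s[6]='n'
Vowels found: 2
Result: 2


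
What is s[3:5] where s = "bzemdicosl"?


Input string: 'bzemdicosl'
Operation: slice [3:5]
Extract characters: s[3]='m', s[4]='d'
Result: md


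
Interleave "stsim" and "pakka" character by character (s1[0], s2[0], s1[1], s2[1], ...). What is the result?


String 1: 'stsim'
String 2: 'pakka'
Operation: alternate characters
Pairs: 's'+'p', 't'+'a', 's'+'k', 'i'+'k', 'm'+'a'
Result: sptaskikma


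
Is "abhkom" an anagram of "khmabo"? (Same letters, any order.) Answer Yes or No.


String 1: 'khmabo' -> sorted: 'abhkmo'
String 2: 'abhkom' -> sorted: 'abhkmo'
Compare sorted forms: 'abhkmo' == 'abhkmo'
Anagram: Yes


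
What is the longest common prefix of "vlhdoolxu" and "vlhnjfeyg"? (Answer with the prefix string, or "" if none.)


String 1: 'vlhdoolxu'
String 2: 'vlhnjfeyg'
Compare position by position:
pos 0: 'v' vs 'v' match
pos 1: 'l' vs 'l' match
pos 2: 'h' vs 'h' match
pos 3: 'd' vs 'n' differ -> stop
Longest common prefix: "vlh" (length 3)
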